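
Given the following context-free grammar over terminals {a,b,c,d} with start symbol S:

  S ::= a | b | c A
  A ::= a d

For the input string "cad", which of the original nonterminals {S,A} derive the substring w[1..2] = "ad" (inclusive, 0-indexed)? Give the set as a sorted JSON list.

CNF form of G:
  S -> T2 A | a | b
  A -> T0 T1
  T0 -> a
  T1 -> d
  T2 -> c

Fill CYK table bottom-up — only the sub-triangle for w[1..2]:
  cell(1,1) a: {S,T0}  orig:{S}
  cell(2,2) d: {T1}  orig:{}
  cell(1,2) ad: {A}

Original NTs in T[1,2] deriving "ad": ["A"]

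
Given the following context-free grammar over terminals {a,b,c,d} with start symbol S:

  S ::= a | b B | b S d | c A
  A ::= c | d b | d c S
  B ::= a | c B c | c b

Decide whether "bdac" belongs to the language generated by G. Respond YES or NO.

Convert to CNF:
  S -> T1 B | T1 X5 | T2 A | a
  A -> T0 T1 | T0 X3 | c
  B -> T2 T1 | T2 X4 | a
  T0 -> d
  T1 -> b
  T2 -> c
  X3 -> T2 S
  X4 -> B T2
  X5 -> S T0

CYK table (by increasing span):
  [0..0]={T1}  "b"  orig:{}
  [1..1]={T0}  "d"  orig:{}
  [2..2]={B,S}  "a"
  [3..3]={A,T2}  "c"  orig:{A}
  [0..1]=∅  "bd"
  [1..2]=∅  "da"
  [2..3]={X4}  "ac"  orig:{}
  [0..2]=∅  "bda"
  [1..3]=∅  "dac"
  [0..3]=∅  "bdac"

S ∉ T[0,3] ⇒ NO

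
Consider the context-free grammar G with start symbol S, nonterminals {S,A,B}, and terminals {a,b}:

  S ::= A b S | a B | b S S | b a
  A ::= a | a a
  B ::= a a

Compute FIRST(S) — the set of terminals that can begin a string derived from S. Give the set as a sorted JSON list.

FIRST iteration:
round 1:
  A via A→a: +{a}
  B via B→a a: +{a}
  S via S→A b S: +{a}
  S via S→b S S: +{b}
  FIRST(S)={a,b}  FIRST(A)={a}  FIRST(B)={a}
round 2: done
  FIRST(S)={a,b}  FIRST(A)={a}  FIRST(B)={a}

FIRST(S) = ["a", "b"]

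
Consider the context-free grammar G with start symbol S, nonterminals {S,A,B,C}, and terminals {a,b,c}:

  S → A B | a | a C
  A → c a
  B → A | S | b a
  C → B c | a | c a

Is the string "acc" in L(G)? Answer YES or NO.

Convert to CNF:
  S -> A B | T1 C | a
  A -> T0 T1
  B -> A B | T0 T1 | T1 C | T2 T1 | a
  C -> B T0 | T0 T1 | a
  T0 -> c
  T1 -> a
  T2 -> b

CYK fill:
  cell(0,0) a: {B,C,S,T1}  orig:{B,C,S}
  cell(1,1) c: {T0}  orig:{}
  cell(2,2) c: {T0}  orig:{}
  cell(0,1) ac: {C}
  cell(1,2) cc: ∅
  cell(0,2) acc: ∅

S ∉ T[0,2] ⇒ NO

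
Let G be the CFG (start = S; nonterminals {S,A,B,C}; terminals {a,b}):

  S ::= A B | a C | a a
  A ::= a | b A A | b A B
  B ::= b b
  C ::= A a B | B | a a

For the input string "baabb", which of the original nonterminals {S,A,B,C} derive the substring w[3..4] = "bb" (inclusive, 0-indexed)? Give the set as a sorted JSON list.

Convert to CNF:
  S -> A B | T1 C | T1 T1
  A -> T0 X2 | T0 X3 | a
  B -> T0 T0
  C -> A X4 | T0 T0 | T1 T1
  T0 -> b
  T1 -> a
  X2 -> A A
  X3 -> A B
  X4 -> T1 B

CYK fill, restricted to cells inside w[3..4]:
  [3..3]={T0}  "b"  orig:{}
  [4..4]={T0}  "b"  orig:{}
  [3..4]={B,C}  "bb"

Original NTs in T[3,4] deriving "bb": ["B", "C"]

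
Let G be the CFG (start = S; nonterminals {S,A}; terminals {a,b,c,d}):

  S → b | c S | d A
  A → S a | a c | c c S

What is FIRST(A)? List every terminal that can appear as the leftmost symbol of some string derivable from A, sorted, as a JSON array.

FIRST iteration:
iter 1:
  A via A→a c: +{a}
  A via A→c c S: +{c}
  S via S→b: +{b}
  S via S→c S: +{c}
  S via S→d A: +{d}
  FIRST[S]={b,c,d}  FIRST[A]={a,c}
iter 2:
  A via A→S a: +{b,d}
  FIRST[S]={b,c,d}  FIRST[A]={a,b,c,d}
iter 3: — fixpoint
  FIRST[S]={b,c,d}  FIRST[A]={a,b,c,d}

FIRST(A) = ["a", "b", "c", "d"]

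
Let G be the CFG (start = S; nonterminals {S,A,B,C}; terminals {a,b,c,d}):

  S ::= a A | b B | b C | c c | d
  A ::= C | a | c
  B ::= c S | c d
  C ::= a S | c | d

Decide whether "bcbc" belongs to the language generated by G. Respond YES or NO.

Convert to CNF:
  S -> T0 A | T1 T1 | T3 B | T3 C | d
  A -> T0 S | a | c | d
  B -> T1 S | T1 T2
  C -> T0 S | c | d
  T0 -> a
  T1 -> c
  T2 -> d
  T3 -> b

CYK fill:
  [0..0]={T3}  "b"  orig:{}
  [1..1]={A,C,T1}  "c"  orig:{A,C}
  [2..2]={T3}  "b"  orig:{}
  [3..3]={A,C,T1}  "c"  orig:{A,C}
  [0..1]={S}  "bc"
  [1..2]=∅  "cb"
  [2..3]={S}  "bc"
  [0..2]=∅  "bcb"
  [1..3]={B}  "cbc"
  [0..3]={S}  "bcbc"

S ∈ T[0,3] ⇒ YES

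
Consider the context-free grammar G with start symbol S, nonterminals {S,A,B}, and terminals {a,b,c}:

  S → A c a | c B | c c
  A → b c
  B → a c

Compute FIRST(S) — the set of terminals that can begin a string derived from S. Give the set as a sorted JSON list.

FIRST iteration:
iter 1:
  A via A→b c: +{b}
  B via B→a c: +{a}
  S via S→A c a: +{b}
  S via S→c B: +{c}
  FIRST[S]={b,c}  FIRST[A]={b}  FIRST[B]={a}
iter 2: — fixpoint
  FIRST[S]={b,c}  FIRST[A]={b}  FIRST[B]={a}

FIRST(S) = ["b", "c"]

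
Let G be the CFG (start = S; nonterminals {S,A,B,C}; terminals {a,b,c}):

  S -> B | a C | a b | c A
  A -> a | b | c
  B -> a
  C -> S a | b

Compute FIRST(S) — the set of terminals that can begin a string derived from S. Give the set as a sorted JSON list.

FIRST iteration:
[1]
  A via A→a: +{a}
  A via A→b: +{b}
  A via A→c: +{c}
  B via B→a: +{a}
  C via C→b: +{b}
  S via S→B: +{a}
  S via S→c A: +{c}
  S: {a,c}  A: {a,b,c}  B: {a}  C: {b}
[2]
  C via C→S a: +{a,c}
  S: {a,c}  A: {a,b,c}  B: {a}  C: {a,b,c}
[3] — fixpoint
  S: {a,c}  A: {a,b,c}  B: {a}  C: {a,b,c}

FIRST(S) = ["a", "c"]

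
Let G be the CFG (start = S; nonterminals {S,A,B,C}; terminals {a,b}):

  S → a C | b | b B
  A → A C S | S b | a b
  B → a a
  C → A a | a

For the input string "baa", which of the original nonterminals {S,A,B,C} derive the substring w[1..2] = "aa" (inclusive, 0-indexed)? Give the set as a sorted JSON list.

Convert to CNF:
  S -> T0 B | T1 C | b
  A -> A X2 | S T0 | T1 T0
  B -> T1 T1
  C -> A T1 | a
  T0 -> b
  T1 -> a
  X2 -> C S

Fill CYK table bottom-up, restricted to cells inside w[1..2]:
  T[1,1] 'a' = {C,T1}  orig:{C}
  T[2,2] 'a' = {C,T1}  orig:{C}
  T[1,2] 'aa' = {B,S}

Original NTs in T[1,2] deriving "aa": ["B", "S"]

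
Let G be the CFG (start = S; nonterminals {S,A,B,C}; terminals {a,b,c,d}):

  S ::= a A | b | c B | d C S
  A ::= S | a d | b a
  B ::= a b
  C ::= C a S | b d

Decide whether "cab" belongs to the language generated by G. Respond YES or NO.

Convert to CNF:
  S -> T0 A | T1 X6 | T3 B | b
  A -> T0 A | T0 T1 | T1 X4 | T2 T0 | T3 B | b
  B -> T0 T2
  C -> C X5 | T2 T1
  T0 -> a
  T1 -> d
  T2 -> b
  T3 -> c
  X4 -> C S
  X5 -> T0 S
  X6 -> C S

Fill CYK table bottom-up:
  T[0,0] 'c' = {T3}  orig:{}
  T[1,1] 'a' = {T0}  orig:{}
  T[2,2] 'b' = {A,S,T2}  orig:{A,S}
  T[0,1] 'ca' = ∅
  T[1,2] 'ab' = {A,B,S,X5}  orig:{A,B,S}
  T[0,2] 'cab' = {A,S}

S ∈ T[0,2] ⇒ YES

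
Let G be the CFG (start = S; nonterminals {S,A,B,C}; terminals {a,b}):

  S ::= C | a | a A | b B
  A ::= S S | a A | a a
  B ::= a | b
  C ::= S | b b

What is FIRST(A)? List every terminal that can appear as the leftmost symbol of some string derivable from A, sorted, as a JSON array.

FIRST iteration:
[1]
  A via A→a A: +{a}
  B via B→a: +{a}
  B via B→b: +{b}
  C via C→b b: +{b}
  S via S→C: +{b}
  S via S→a: +{a}
  FIRST(S)={a,b}  FIRST(A)={a}  FIRST(B)={a,b}  FIRST(C)={b}
[2]
  A via A→S S: +{b}
  C via C→S: +{a}
  FIRST(S)={a,b}  FIRST(A)={a,b}  FIRST(B)={a,b}  FIRST(C)={a,b}
[3] done
  FIRST(S)={a,b}  FIRST(A)={a,b}  FIRST(B)={a,b}  FIRST(C)={a,b}

FIRST(A) = ["a", "b"]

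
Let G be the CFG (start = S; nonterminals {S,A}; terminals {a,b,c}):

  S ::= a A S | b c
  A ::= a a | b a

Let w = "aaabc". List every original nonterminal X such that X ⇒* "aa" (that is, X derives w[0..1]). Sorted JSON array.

Convert to CNF:
  S -> T0 X3 | T1 T2
  A -> T0 T0 | T1 T0
  T0 -> a
  T1 -> b
  T2 -> c
  X3 -> A S

Fill CYK table bottom-up — only the sub-triangle for w[0..1]:
  cell(0,0) a: {T0}  orig:{}
  cell(1,1) a: {T0}  orig:{}
  cell(0,1) aa: {A}

Original NTs in T[0,1] deriving "aa": ["A"]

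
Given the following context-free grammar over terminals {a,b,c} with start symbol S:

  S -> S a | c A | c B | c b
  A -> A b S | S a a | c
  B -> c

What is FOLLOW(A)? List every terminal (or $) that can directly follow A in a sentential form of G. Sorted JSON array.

FIRST sets, iterate to fixpoint:
iter 1:
  A via A→c: +{c}
  B via B→c: +{c}
  S via S→c A: +{c}
  FIRST[S]={c}  FIRST[A]={c}  FIRST[B]={c}
iter 2: (no change)
  FIRST[S]={c}  FIRST[A]={c}  FIRST[B]={c}

FOLLOW iteration:
initialize: $ ∈ FOLLOW(S)
round 1:
  A→A b S: FOLLOW(A) ⊇ FIRST(b) = {b}; new: +{b}
  A→A b S: FOLLOW(S) ⊇ FOLLOW(A) ⊇ {b}; new: +{b}
  A→S a a: FOLLOW(S) ⊇ FIRST(a) = {a}; new: +{a}
  S→c A: FOLLOW(A) ⊇ FOLLOW(S) ⊇ {$,a,b}; new: +{$,a}
  S→c B: FOLLOW(B) ⊇ FOLLOW(S) ⊇ {$,a,b}; new: +{$,a,b}
  S: {$,a,b}  A: {$,a,b}  B: {$,a,b}
round 2: done
  S: {$,a,b}  A: {$,a,b}  B: {$,a,b}

FOLLOW(A) = ["$", "a", "b"]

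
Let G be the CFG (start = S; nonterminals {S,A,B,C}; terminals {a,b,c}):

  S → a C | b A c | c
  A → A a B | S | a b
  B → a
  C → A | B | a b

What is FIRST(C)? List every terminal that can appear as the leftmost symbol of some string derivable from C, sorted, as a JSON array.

FIRST sets, iterate to fixpoint:
[1]
  A via A→a b: +{a}
  B via B→a: +{a}
  C via C→A: +{a}
  S via S→a C: +{a}
  S via S→b A c: +{b}
  S via S→c: +{c}
  FIRST(S)={a,b,c}  FIRST(A)={a}  FIRST(B)={a}  FIRST(C)={a}
[2]
  A via A→S: +{b,c}
  C via C→A: +{b,c}
  FIRST(S)={a,b,c}  FIRST(A)={a,b,c}  FIRST(B)={a}  FIRST(C)={a,b,c}
[3] (no change)
  FIRST(S)={a,b,c}  FIRST(A)={a,b,c}  FIRST(B)={a}  FIRST(C)={a,b,c}

FIRST(C) = ["a", "b", "c"]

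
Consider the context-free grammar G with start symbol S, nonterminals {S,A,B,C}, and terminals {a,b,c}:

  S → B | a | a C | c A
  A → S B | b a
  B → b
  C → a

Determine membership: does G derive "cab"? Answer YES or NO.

Convert to CNF:
  S -> T1 C | T2 A | a | b
  A -> S B | T0 T1
  B -> b
  C -> a
  T0 -> b
  T1 -> a
  T2 -> c

CYK fill:
  [0..0]={T2}  "c"  orig:{}
  [1..1]={C,S,T1}  "a"  orig:{C,S}
  [2..2]={B,S,T0}  "b"  orig:{B,S}
  [0..1]=∅  "ca"
  [1..2]={A}  "ab"
  [0..2]={S}  "cab"

S ∈ T[0,2] ⇒ YES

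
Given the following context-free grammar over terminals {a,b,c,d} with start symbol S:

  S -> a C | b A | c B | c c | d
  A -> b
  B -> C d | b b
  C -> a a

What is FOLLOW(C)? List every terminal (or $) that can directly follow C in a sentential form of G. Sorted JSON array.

Compute FIRST by fixpoint:
[1]
  A via A→b: +{b}
  B via B→b b: +{b}
  C via C→a a: +{a}
  S via S→a C: +{a}
  S via S→b A: +{b}
  S via S→c B: +{c}
  S via S→d: +{d}
  FIRST(S)={a,b,c,d}  FIRST(A)={b}  FIRST(B)={b}  FIRST(C)={a}
[2]
  B via B→C d: +{a}
  FIRST(S)={a,b,c,d}  FIRST(A)={b}  FIRST(B)={a,b}  FIRST(C)={a}
[3] — fixpoint
  FIRST(S)={a,b,c,d}  FIRST(A)={b}  FIRST(B)={a,b}  FIRST(C)={a}

FOLLOW iteration:
FOLLOW(S) := {$}
round 1:
  B→C d: FOLLOW(C) ⊇ FIRST(d) = {d}; new: +{d}
  S→a C: FOLLOW(C) ⊇ FOLLOW(S) ⊇ {$}; new: +{$}
  S→b A: FOLLOW(A) ⊇ FOLLOW(S) ⊇ {$}; new: +{$}
  S→c B: FOLLOW(B) ⊇ FOLLOW(S) ⊇ {$}; new: +{$}
  S: {$}  A: {$}  B: {$}  C: {$,d}
round 2: — fixpoint
  S: {$}  A: {$}  B: {$}  C: {$,d}

FOLLOW(C) = ["$", "d"]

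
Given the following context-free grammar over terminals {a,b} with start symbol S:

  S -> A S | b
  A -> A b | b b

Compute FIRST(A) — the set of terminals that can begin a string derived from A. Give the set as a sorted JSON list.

FIRST sets, iterate to fixpoint:
round 1:
  A via A→b b: +{b}
  S via S→A S: +{b}
  FIRST[S]={b}  FIRST[A]={b}
round 2: — fixpoint
  FIRST[S]={b}  FIRST[A]={b}

FIRST(A) = ["b"]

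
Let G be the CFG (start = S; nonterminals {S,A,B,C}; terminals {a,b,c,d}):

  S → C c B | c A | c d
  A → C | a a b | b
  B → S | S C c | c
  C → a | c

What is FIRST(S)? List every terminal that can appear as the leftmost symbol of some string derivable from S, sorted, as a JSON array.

FIRST iteration:
round 1:
  A via A→a a b: +{a}
  A via A→b: +{b}
  B via B→c: +{c}
  C via C→a: +{a}
  C via C→c: +{c}
  S via S→C c B: +{a,c}
  FIRST(S)={a,c}  FIRST(A)={a,b}  FIRST(B)={c}  FIRST(C)={a,c}
round 2:
  A via A→C: +{c}
  B via B→S: +{a}
  FIRST(S)={a,c}  FIRST(A)={a,b,c}  FIRST(B)={a,c}  FIRST(C)={a,c}
round 3: — fixpoint
  FIRST(S)={a,c}  FIRST(A)={a,b,c}  FIRST(B)={a,c}  FIRST(C)={a,c}

FIRST(S) = ["a", "c"]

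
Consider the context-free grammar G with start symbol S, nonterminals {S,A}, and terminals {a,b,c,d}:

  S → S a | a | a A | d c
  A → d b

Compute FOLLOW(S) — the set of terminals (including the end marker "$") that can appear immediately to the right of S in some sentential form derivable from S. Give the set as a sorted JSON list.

FIRST iteration:
pass 1:
  A via A→d b: +{d}
  S via S→a: +{a}
  S via S→d c: +{d}
  FIRST[S]={a,d}  FIRST[A]={d}
pass 2: — fixpoint
  FIRST[S]={a,d}  FIRST[A]={d}

FOLLOW iteration:
seed FOLLOW(S) with $
iter 1:
  S→S a: FOLLOW(S) ⊇ FIRST(a) = {a}; new: +{a}
  S→a A: FOLLOW(A) ⊇ FOLLOW(S) ⊇ {$,a}; new: +{$,a}
  FOLLOW(S)={$,a}  FOLLOW(A)={$,a}
iter 2: done
  FOLLOW(S)={$,a}  FOLLOW(A)={$,a}

FOLLOW(S) = ["$", "a"]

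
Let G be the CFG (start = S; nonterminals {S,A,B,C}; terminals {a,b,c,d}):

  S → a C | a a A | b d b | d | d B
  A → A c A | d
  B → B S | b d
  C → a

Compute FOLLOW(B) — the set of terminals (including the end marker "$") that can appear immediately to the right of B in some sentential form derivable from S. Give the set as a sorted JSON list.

FIRST sets, iterate to fixpoint:
round 1:
  A via A→d: +{d}
  B via B→b d: +{b}
  C via C→a: +{a}
  S via S→a C: +{a}
  S via S→b d b: +{b}
  S via S→d: +{d}
  S: {a,b,d}  A: {d}  B: {b}  C: {a}
round 2: done
  S: {a,b,d}  A: {d}  B: {b}  C: {a}

Compute FOLLOW by fixpoint:
FOLLOW(S) := {$}
iter 1:
  A→A c A: FOLLOW(A) ⊇ FIRST(c) = {c}; new: +{c}
  B→B S: FOLLOW(B) ⊇ FIRST(S) = {a,b,d}; new: +{a,b,d}
  B→B S: FOLLOW(S) ⊇ FOLLOW(B) ⊇ {a,b,d}; new: +{a,b,d}
  S→a C: FOLLOW(C) ⊇ FOLLOW(S) ⊇ {$,a,b,d}; new: +{$,a,b,d}
  S→a a A: FOLLOW(A) ⊇ FOLLOW(S) ⊇ {$,a,b,d}; new: +{$,a,b,d}
  S→d B: FOLLOW(B) ⊇ FOLLOW(S) ⊇ {$,a,b,d}; new: +{$}
  FOLLOW(S)={$,a,b,d}  FOLLOW(A)={$,a,b,c,d}  FOLLOW(B)={$,a,b,d}  FOLLOW(C)={$,a,b,d}
iter 2: done
  FOLLOW(S)={$,a,b,d}  FOLLOW(A)={$,a,b,c,d}  FOLLOW(B)={$,a,b,d}  FOLLOW(C)={$,a,b,d}

FOLLOW(B) = ["$", "a", "b", "d"]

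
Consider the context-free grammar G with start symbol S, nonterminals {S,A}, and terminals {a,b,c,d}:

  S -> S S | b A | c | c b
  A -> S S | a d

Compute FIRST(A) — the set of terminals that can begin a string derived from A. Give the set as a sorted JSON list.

FIRST iteration:
pass 1:
  A via A→a d: +{a}
  S via S→b A: +{b}
  S via S→c: +{c}
  FIRST[S]={b,c}  FIRST[A]={a}
pass 2:
  A via A→S S: +{b,c}
  FIRST[S]={b,c}  FIRST[A]={a,b,c}
pass 3: done
  FIRST[S]={b,c}  FIRST[A]={a,b,c}

FIRST(A) = ["a", "b", "c"]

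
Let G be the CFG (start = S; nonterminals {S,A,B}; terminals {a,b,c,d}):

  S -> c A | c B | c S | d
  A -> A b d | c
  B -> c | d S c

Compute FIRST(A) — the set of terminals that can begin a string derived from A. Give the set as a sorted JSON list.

FIRST sets, iterate to fixpoint:
pass 1:
  A via A→c: +{c}
  B via B→c: +{c}
  B via B→d S c: +{d}
  S via S→c A: +{c}
  S via S→d: +{d}
  FIRST[S]={c,d}  FIRST[A]={c}  FIRST[B]={c,d}
pass 2: — fixpoint
  FIRST[S]={c,d}  FIRST[A]={c}  FIRST[B]={c,d}

FIRST(A) = ["c"]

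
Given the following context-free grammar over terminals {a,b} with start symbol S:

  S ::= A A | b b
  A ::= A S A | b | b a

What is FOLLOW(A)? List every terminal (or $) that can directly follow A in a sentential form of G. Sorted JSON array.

FIRST sets, iterate to fixpoint:
[1]
  A via A→b: +{b}
  S via S→A A: +{b}
  FIRST[S]={b}  FIRST[A]={b}
[2] — fixpoint
  FIRST[S]={b}  FIRST[A]={b}

FOLLOW iteration:
seed FOLLOW(S) with $
round 1:
  A→A S A: FOLLOW(A) ⊇ FIRST(S) = {b}; new: +{b}
  A→A S A: FOLLOW(S) ⊇ FIRST(A) = {b}; new: +{b}
  S→A A: FOLLOW(A) ⊇ FOLLOW(S) ⊇ {$,b}; new: +{$}
  S: {$,b}  A: {$,b}
round 2: — fixpoint
  S: {$,b}  A: {$,b}

FOLLOW(A) = ["$", "b"]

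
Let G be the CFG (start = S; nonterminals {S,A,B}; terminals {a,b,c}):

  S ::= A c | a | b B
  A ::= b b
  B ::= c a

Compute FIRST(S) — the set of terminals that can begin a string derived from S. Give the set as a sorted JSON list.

FIRST sets, iterate to fixpoint:
iter 1:
  A via A→b b: +{b}
  B via B→c a: +{c}
  S via S→A c: +{b}
  S via S→a: +{a}
  FIRST(S)={a,b}  FIRST(A)={b}  FIRST(B)={c}
iter 2: (no change)
  FIRST(S)={a,b}  FIRST(A)={b}  FIRST(B)={c}

FIRST(S) = ["a", "b"]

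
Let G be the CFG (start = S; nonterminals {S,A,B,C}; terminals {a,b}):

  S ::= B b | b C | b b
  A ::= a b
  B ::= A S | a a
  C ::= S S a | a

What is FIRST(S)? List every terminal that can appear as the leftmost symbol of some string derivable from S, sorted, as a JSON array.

FIRST iteration:
[1]
  A via A→a b: +{a}
  B via B→A S: +{a}
  C via C→a: +{a}
  S via S→B b: +{a}
  S via S→b C: +{b}
  FIRST[S]={a,b}  FIRST[A]={a}  FIRST[B]={a}  FIRST[C]={a}
[2]
  C via C→S S a: +{b}
  FIRST[S]={a,b}  FIRST[A]={a}  FIRST[B]={a}  FIRST[C]={a,b}
[3] done
  FIRST[S]={a,b}  FIRST[A]={a}  FIRST[B]={a}  FIRST[C]={a,b}

FIRST(S) = ["a", "b"]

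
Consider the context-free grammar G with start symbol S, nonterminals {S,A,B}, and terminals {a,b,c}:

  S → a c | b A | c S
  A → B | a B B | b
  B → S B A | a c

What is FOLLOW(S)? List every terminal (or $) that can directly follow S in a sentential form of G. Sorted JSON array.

FIRST iteration:
iter 1:
  A via A→a B B: +{a}
  A via A→b: +{b}
  B via B→a c: +{a}
  S via S→a c: +{a}
  S via S→b A: +{b}
  S via S→c S: +{c}
  FIRST[S]={a,b,c}  FIRST[A]={a,b}  FIRST[B]={a}
iter 2:
  B via B→S B A: +{b,c}
  FIRST[S]={a,b,c}  FIRST[A]={a,b}  FIRST[B]={a,b,c}
iter 3:
  A via A→B: +{c}
  FIRST[S]={a,b,c}  FIRST[A]={a,b,c}  FIRST[B]={a,b,c}
iter 4: (no change)
  FIRST[S]={a,b,c}  FIRST[A]={a,b,c}  FIRST[B]={a,b,c}

FOLLOW sets:
seed FOLLOW(S) with $
iter 1:
  A→a B B: FOLLOW(B) ⊇ FIRST(B) = {a,b,c}; new: +{a,b,c}
  B→S B A: FOLLOW(S) ⊇ FIRST(B) = {a,b,c}; new: +{a,b,c}
  B→S B A: FOLLOW(A) ⊇ FOLLOW(B) ⊇ {a,b,c}; new: +{a,b,c}
  S→b A: FOLLOW(A) ⊇ FOLLOW(S) ⊇ {$,a,b,c}; new: +{$}
  FOLLOW(S)={$,a,b,c}  FOLLOW(A)={$,a,b,c}  FOLLOW(B)={a,b,c}
iter 2:
  A→B: FOLLOW(B) ⊇ FOLLOW(A) ⊇ {$,a,b,c}; new: +{$}
  FOLLOW(S)={$,a,b,c}  FOLLOW(A)={$,a,b,c}  FOLLOW(B)={$,a,b,c}
iter 3: (no change)
  FOLLOW(S)={$,a,b,c}  FOLLOW(A)={$,a,b,c}  FOLLOW(B)={$,a,b,c}

FOLLOW(S) = ["$", "a", "b", "c"]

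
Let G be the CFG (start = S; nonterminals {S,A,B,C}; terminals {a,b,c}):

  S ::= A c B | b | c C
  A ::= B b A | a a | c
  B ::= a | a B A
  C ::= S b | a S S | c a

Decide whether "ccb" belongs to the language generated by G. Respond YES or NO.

Convert to CNF:
  S -> A X6 | T2 C | b
  A -> B X3 | T1 T1 | c
  B -> T1 X4 | a
  C -> S T0 | T1 X5 | T2 T1
  T0 -> b
  T1 -> a
  T2 -> c
  X3 -> T0 A
  X4 -> B A
  X5 -> S S
  X6 -> T2 B

CYK fill:
  [0..0]={A,T2}  "c"  orig:{A}
  [1..1]={A,T2}  "c"  orig:{A}
  [2..2]={S,T0}  "b"  orig:{S}
  [0..1]=∅  "cc"
  [1..2]=∅  "cb"
  [0..2]=∅  "ccb"

S ∉ T[0,2] ⇒ NO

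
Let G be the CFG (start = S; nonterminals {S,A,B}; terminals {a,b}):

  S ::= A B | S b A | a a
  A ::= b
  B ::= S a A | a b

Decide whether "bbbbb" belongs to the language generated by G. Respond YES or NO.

CNF form of G:
  S -> A B | S X3 | T0 T0
  A -> b
  B -> S X2 | T0 T1
  T0 -> a
  T1 -> b
  X2 -> T0 A
  X3 -> T1 A

Fill CYK table bottom-up:
  T[0,0] 'b' = {A,T1}  orig:{A}
  T[1,1] 'b' = {A,T1}  orig:{A}
  T[2,2] 'b' = {A,T1}  orig:{A}
  T[3,3] 'b' = {A,T1}  orig:{A}
  T[4,4] 'b' = {A,T1}  orig:{A}
  T[0,1] 'bb' = {X3}  orig:{}
  T[1,2] 'bb' = {X3}  orig:{}
  T[2,3] 'bb' = {X3}  orig:{}
  T[3,4] 'bb' = {X3}  orig:{}
  T[0,2] 'bbb' = ∅
  T[1,3] 'bbb' = ∅
  T[2,4] 'bbb' = ∅
  T[0,3] 'bbbb' = ∅
  T[1,4] 'bbbb' = ∅
  T[0,4] 'bbbbb' = ∅

S ∉ T[0,4] ⇒ NO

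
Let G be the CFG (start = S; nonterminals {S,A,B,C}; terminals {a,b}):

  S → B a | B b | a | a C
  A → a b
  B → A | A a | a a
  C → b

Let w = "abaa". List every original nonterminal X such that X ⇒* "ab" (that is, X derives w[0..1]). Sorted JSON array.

Convert to CNF:
  S -> B T0 | B T1 | T0 C | a
  A -> T0 T1
  B -> A T0 | T0 T0 | T0 T1
  C -> b
  T0 -> a
  T1 -> b

CYK fill, restricted to cells inside w[0..1]:
  [0..0]={S,T0}  "a"  orig:{S}
  [1..1]={C,T1}  "b"  orig:{C}
  [0..1]={A,B,S}  "ab"

Original NTs in T[0,1] deriving "ab": ["A", "B", "S"]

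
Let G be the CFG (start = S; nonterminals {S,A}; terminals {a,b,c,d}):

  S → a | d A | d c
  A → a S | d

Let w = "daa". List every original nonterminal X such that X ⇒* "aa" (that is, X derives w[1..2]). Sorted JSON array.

Convert to CNF:
  S -> T1 A | T1 T2 | a
  A -> T0 S | d
  T0 -> a
  T1 -> d
  T2 -> c

CYK table (by increasing span) — only the sub-triangle for w[1..2]:
  [1..1]={S,T0}  "a"  orig:{S}
  [2..2]={S,T0}  "a"  orig:{S}
  [1..2]={A}  "aa"

Original NTs in T[1,2] deriving "aa": ["A"]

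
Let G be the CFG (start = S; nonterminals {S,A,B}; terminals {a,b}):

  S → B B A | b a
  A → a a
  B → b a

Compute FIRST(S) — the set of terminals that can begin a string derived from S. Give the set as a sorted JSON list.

FIRST sets, iterate to fixpoint:
pass 1:
  A via A→a a: +{a}
  B via B→b a: +{b}
  S via S→B B A: +{b}
  S: {b}  A: {a}  B: {b}
pass 2: — fixpoint
  S: {b}  A: {a}  B: {b}

FIRST(S) = ["b"]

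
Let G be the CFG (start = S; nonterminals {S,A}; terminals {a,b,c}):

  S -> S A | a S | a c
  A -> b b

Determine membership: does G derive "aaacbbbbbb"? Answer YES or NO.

CNF form of G:
  S -> S A | T1 S | T1 T2
  A -> T0 T0
  T0 -> b
  T1 -> a
  T2 -> c

Fill CYK table bottom-up:
  T[0,0] 'a' = {T1}  orig:{}
  T[1,1] 'a' = {T1}  orig:{}
  T[2,2] 'a' = {T1}  orig:{}
  T[3,3] 'c' = {T2}  orig:{}
  T[4,4] 'b' = {T0}  orig:{}
  T[5,5] 'b' = {T0}  orig:{}
  T[6,6] 'b' = {T0}  orig:{}
  T[7,7] 'b' = {T0}  orig:{}
  T[8,8] 'b' = {T0}  orig:{}
  T[9,9] 'b' = {T0}  orig:{}
  T[0,1] 'aa' = ∅
  T[1,2] 'aa' = ∅
  T[2,3] 'ac' = {S}
  T[3,4] 'cb' = ∅
  T[4,5] 'bb' = {A}
  T[5,6] 'bb' = {A}
  T[6,7] 'bb' = {A}
  T[7,8] 'bb' = {A}
  T[8,9] 'bb' = {A}
  T[0,2] 'aaa' = ∅
  T[1,3] 'aac' = {S}
  T[2,4] 'acb' = ∅
  T[3,5] 'cbb' = ∅
  T[4,6] 'bbb' = ∅
  T[5,7] 'bbb' = ∅
  T[6,8] 'bbb' = ∅
  T[7,9] 'bbb' = ∅
  T[0,3] 'aaac' = {S}
  T[1,4] 'aacb' = ∅
  T[2,5] 'acbb' = {S}
  T[3,6] 'cbbb' = ∅
  T[4,7] 'bbbb' = ∅
  T[5,8] 'bbbb' = ∅
  T[6,9] 'bbbb' = ∅
  T[0,4] 'aaacb' = ∅
  T[1,5] 'aacbb' = {S}
  T[2,6] 'acbbb' = ∅
  T[3,7] 'cbbbb' = ∅
  T[4,8] 'bbbbb' = ∅
  T[5,9] 'bbbbb' = ∅
  T[0,5] 'aaacbb' = {S}
  T[1,6] 'aacbbb' = ∅
  T[2,7] 'acbbbb' = {S}
  T[3,8] 'cbbbbb' = ∅
  T[4,9] 'bbbbbb' = ∅
  T[0,6] 'aaacbbb' = ∅
  T[1,7] 'aacbbbb' = {S}
  T[2,8] 'acbbbbb' = ∅
  T[3,9] 'cbbbbbb' = ∅
  T[0,7] 'aaacbbbb' = {S}
  T[1,8] 'aacbbbbb' = ∅
  T[2,9] 'acbbbbbb' = {S}
  T[0,8] 'aaacbbbbb' = ∅
  T[1,9] 'aacbbbbbb' = {S}
  T[0,9] 'aaacbbbbbb' = {S}

S ∈ T[0,9] ⇒ YES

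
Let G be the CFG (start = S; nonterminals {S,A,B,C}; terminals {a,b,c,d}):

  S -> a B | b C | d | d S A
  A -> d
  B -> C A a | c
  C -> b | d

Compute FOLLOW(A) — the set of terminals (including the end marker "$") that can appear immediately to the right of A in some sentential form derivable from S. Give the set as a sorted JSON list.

FIRST iteration:
[1]
  A via A→d: +{d}
  B via B→c: +{c}
  C via C→b: +{b}
  C via C→d: +{d}
  S via S→a B: +{a}
  S via S→b C: +{b}
  S via S→d: +{d}
  FIRST[S]={a,b,d}  FIRST[A]={d}  FIRST[B]={c}  FIRST[C]={b,d}
[2]
  B via B→C A a: +{b,d}
  FIRST[S]={a,b,d}  FIRST[A]={d}  FIRST[B]={b,c,d}  FIRST[C]={b,d}
[3] done
  FIRST[S]={a,b,d}  FIRST[A]={d}  FIRST[B]={b,c,d}  FIRST[C]={b,d}

Compute FOLLOW by fixpoint:
initialize: $ ∈ FOLLOW(S)
round 1:
  B→C A a: FOLLOW(C) ⊇ FIRST(A) = {d}; new: +{d}
  B→C A a: FOLLOW(A) ⊇ FIRST(a) = {a}; new: +{a}
  S→a B: FOLLOW(B) ⊇ FOLLOW(S) ⊇ {$}; new: +{$}
  S→b C: FOLLOW(C) ⊇ FOLLOW(S) ⊇ {$}; new: +{$}
  S→d S A: FOLLOW(S) ⊇ FIRST(A) = {d}; new: +{d}
  S→d S A: FOLLOW(A) ⊇ FOLLOW(S) ⊇ {$,d}; new: +{$,d}
  FOLLOW[S]={$,d}  FOLLOW[A]={$,a,d}  FOLLOW[B]={$}  FOLLOW[C]={$,d}
round 2:
  S→a B: FOLLOW(B) ⊇ FOLLOW(S) ⊇ {$,d}; new: +{d}
  FOLLOW[S]={$,d}  FOLLOW[A]={$,a,d}  FOLLOW[B]={$,d}  FOLLOW[C]={$,d}
round 3: — fixpoint
  FOLLOW[S]={$,d}  FOLLOW[A]={$,a,d}  FOLLOW[B]={$,d}  FOLLOW[C]={$,d}

FOLLOW(A) = ["$", "a", "d"]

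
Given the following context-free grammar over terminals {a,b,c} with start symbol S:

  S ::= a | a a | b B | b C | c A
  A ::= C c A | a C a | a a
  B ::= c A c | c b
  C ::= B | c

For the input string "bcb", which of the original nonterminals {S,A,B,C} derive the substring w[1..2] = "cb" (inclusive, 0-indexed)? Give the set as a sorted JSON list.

CNF form of G:
  S -> T0 A | T1 T1 | T2 B | T2 C | a
  A -> C X3 | T1 T1 | T1 X4
  B -> T0 T2 | T0 X5
  C -> T0 T2 | T0 X6 | c
  T0 -> c
  T1 -> a
  T2 -> b
  X3 -> T0 A
  X4 -> C T1
  X5 -> A T0
  X6 -> A T0

Fill CYK table bottom-up, restricted to cells inside w[1..2]:
  T[1,1] 'c' = {C,T0}  orig:{C}
  T[2,2] 'b' = {T2}  orig:{}
  T[1,2] 'cb' = {B,C}

Original NTs in T[1,2] deriving "cb": ["B", "C"]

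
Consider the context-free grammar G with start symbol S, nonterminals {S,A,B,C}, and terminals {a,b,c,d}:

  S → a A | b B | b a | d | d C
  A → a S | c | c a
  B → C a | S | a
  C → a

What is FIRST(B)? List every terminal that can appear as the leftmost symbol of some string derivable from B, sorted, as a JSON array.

FIRST iteration:
round 1:
  A via A→a S: +{a}
  A via A→c: +{c}
  B via B→a: +{a}
  C via C→a: +{a}
  S via S→a A: +{a}
  S via S→b B: +{b}
  S via S→d: +{d}
  S: {a,b,d}  A: {a,c}  B: {a}  C: {a}
round 2:
  B via B→S: +{b,d}
  S: {a,b,d}  A: {a,c}  B: {a,b,d}  C: {a}
round 3: (no change)
  S: {a,b,d}  A: {a,c}  B: {a,b,d}  C: {a}

FIRST(B) = ["a", "b", "d"]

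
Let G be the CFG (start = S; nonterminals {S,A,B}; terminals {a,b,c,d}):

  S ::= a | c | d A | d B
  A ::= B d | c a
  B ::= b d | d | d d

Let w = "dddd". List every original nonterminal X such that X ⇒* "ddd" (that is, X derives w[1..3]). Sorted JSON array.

Convert to CNF:
  S -> T0 A | T0 B | a | c
  A -> B T0 | T1 T2
  B -> T0 T0 | T3 T0 | d
  T0 -> d
  T1 -> c
  T2 -> a
  T3 -> b

CYK fill, restricted to cells inside w[1..3]:
  cell(1,1) d: {B,T0}  orig:{B}
  cell(2,2) d: {B,T0}  orig:{B}
  cell(3,3) d: {B,T0}  orig:{B}
  cell(1,2) dd: {A,B,S}
  cell(2,3) dd: {A,B,S}
  cell(1,3) ddd: {A,S}

Original NTs in T[1,3] deriving "ddd": ["A", "S"]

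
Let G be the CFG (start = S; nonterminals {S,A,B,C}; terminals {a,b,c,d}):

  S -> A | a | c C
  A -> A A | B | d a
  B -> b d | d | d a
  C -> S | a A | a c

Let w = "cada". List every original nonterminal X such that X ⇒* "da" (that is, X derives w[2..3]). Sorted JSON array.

CNF form of G:
  S -> A A | T0 T1 | T1 T2 | T3 C | a | d
  A -> A A | T0 T1 | T1 T2 | d
  B -> T0 T1 | T1 T2 | d
  C -> A A | T0 T1 | T1 T2 | T2 A | T2 T3 | T3 C | a | d
  T0 -> b
  T1 -> d
  T2 -> a
  T3 -> c

CYK table (by increasing span) (cells [i..j] with 2 ≤ i ≤ j ≤ 3 only):
  cell(2,2) d: {A,B,C,S,T1}  orig:{A,B,C,S}
  cell(3,3) a: {C,S,T2}  orig:{C,S}
  cell(2,3) da: {A,B,C,S}

Original NTs in T[2,3] deriving "da": ["A", "B", "C", "S"]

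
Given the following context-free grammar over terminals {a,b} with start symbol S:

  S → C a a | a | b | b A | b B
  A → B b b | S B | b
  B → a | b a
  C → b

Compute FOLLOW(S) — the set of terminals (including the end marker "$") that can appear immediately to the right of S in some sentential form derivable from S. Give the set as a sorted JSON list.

FIRST iteration:
iter 1:
  A via A→b: +{b}
  B via B→a: +{a}
  B via B→b a: +{b}
  C via C→b: +{b}
  S via S→C a a: +{b}
  S via S→a: +{a}
  FIRST[S]={a,b}  FIRST[A]={b}  FIRST[B]={a,b}  FIRST[C]={b}
iter 2:
  A via A→B b b: +{a}
  FIRST[S]={a,b}  FIRST[A]={a,b}  FIRST[B]={a,b}  FIRST[C]={b}
iter 3: (stable)
  FIRST[S]={a,b}  FIRST[A]={a,b}  FIRST[B]={a,b}  FIRST[C]={b}

Compute FOLLOW by fixpoint:
FOLLOW(S) := {$}
iter 1:
  A→B b b: FOLLOW(B) ⊇ FIRST(b) = {b}; new: +{b}
  A→S B: FOLLOW(S) ⊇ FIRST(B) = {a,b}; new: +{a,b}
  S→C a a: FOLLOW(C) ⊇ FIRST(a) = {a}; new: +{a}
  S→b A: FOLLOW(A) ⊇ FOLLOW(S) ⊇ {$,a,b}; new: +{$,a,b}
  S→b B: FOLLOW(B) ⊇ FOLLOW(S) ⊇ {$,a,b}; new: +{$,a}
  FOLLOW(S)={$,a,b}  FOLLOW(A)={$,a,b}  FOLLOW(B)={$,a,b}  FOLLOW(C)={a}
iter 2: (stable)
  FOLLOW(S)={$,a,b}  FOLLOW(A)={$,a,b}  FOLLOW(B)={$,a,b}  FOLLOW(C)={a}

FOLLOW(S) = ["$", "a", "b"]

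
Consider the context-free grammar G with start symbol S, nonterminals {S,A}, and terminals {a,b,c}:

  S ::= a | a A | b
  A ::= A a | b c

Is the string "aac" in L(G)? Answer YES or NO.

Convert to CNF:
  S -> T0 A | a | b
  A -> A T0 | T1 T2
  T0 -> a
  T1 -> b
  T2 -> c

CYK fill:
  [0..0]={S,T0}  "a"  orig:{S}
  [1..1]={S,T0}  "a"  orig:{S}
  [2..2]={T2}  "c"  orig:{}
  [0..1]=∅  "aa"
  [1..2]=∅  "ac"
  [0..2]=∅  "aac"

S ∉ T[0,2] ⇒ NO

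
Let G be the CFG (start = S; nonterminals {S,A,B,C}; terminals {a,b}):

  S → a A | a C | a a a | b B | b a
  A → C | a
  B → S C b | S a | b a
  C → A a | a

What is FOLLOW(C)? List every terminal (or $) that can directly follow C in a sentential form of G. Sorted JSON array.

Compute FIRST by fixpoint:
round 1:
  A via A→a: +{a}
  B via B→b a: +{b}
  C via C→A a: +{a}
  S via S→a A: +{a}
  S via S→b B: +{b}
  S: {a,b}  A: {a}  B: {b}  C: {a}
round 2:
  B via B→S C b: +{a}
  S: {a,b}  A: {a}  B: {a,b}  C: {a}
round 3: done
  S: {a,b}  A: {a}  B: {a,b}  C: {a}

Compute FOLLOW by fixpoint:
initialize: $ ∈ FOLLOW(S)
round 1:
  B→S C b: FOLLOW(S) ⊇ FIRST(C) = {a}; new: +{a}
  B→S C b: FOLLOW(C) ⊇ FIRST(b) = {b}; new: +{b}
  C→A a: FOLLOW(A) ⊇ FIRST(a) = {a}; new: +{a}
  S→a A: FOLLOW(A) ⊇ FOLLOW(S) ⊇ {$,a}; new: +{$}
  S→a C: FOLLOW(C) ⊇ FOLLOW(S) ⊇ {$,a}; new: +{$,a}
  S→b B: FOLLOW(B) ⊇ FOLLOW(S) ⊇ {$,a}; new: +{$,a}
  FOLLOW(S)={$,a}  FOLLOW(A)={$,a}  FOLLOW(B)={$,a}  FOLLOW(C)={$,a,b}
round 2: (stable)
  FOLLOW(S)={$,a}  FOLLOW(A)={$,a}  FOLLOW(B)={$,a}  FOLLOW(C)={$,a,b}

FOLLOW(C) = ["$", "a", "b"]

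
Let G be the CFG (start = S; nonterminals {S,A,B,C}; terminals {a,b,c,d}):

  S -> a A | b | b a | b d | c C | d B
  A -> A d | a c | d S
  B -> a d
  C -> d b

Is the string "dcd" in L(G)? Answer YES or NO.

CNF form of G:
  S -> T0 B | T1 A | T2 C | T3 T0 | T3 T1 | b
  A -> A T0 | T0 S | T1 T2
  B -> T1 T0
  C -> T0 T3
  T0 -> d
  T1 -> a
  T2 -> c
  T3 -> b

CYK table (by increasing span):
  [0..0]={T0}  "d"  orig:{}
  [1..1]={T2}  "c"  orig:{}
  [2..2]={T0}  "d"  orig:{}
  [0..1]=∅  "dc"
  [1..2]=∅  "cd"
  [0..2]=∅  "dcd"

S ∉ T[0,2] ⇒ NO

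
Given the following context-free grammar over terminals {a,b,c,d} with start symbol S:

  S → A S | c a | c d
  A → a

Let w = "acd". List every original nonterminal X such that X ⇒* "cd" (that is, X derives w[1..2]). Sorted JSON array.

Convert to CNF:
  S -> A S | T0 T1 | T0 T2
  A -> a
  T0 -> c
  T1 -> a
  T2 -> d

CYK fill, restricted to cells inside w[1..2]:
  [1..1]={T0}  "c"  orig:{}
  [2..2]={T2}  "d"  orig:{}
  [1..2]={S}  "cd"

Original NTs in T[1,2] deriving "cd": ["S"]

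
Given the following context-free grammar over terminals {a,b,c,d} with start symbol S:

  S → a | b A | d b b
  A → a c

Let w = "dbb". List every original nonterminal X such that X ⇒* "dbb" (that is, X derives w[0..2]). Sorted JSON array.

Convert to CNF:
  S -> T2 A | T3 X4 | a
  A -> T0 T1
  T0 -> a
  T1 -> c
  T2 -> b
  T3 -> d
  X4 -> T2 T2

CYK fill — only the sub-triangle for w[0..2]:
  cell(0,0) d: {T3}  orig:{}
  cell(1,1) b: {T2}  orig:{}
  cell(2,2) b: {T2}  orig:{}
  cell(0,1) db: ∅
  cell(1,2) bb: {X4}  orig:{}
  cell(0,2) dbb: {S}

Original NTs in T[0,2] deriving "dbb": ["S"]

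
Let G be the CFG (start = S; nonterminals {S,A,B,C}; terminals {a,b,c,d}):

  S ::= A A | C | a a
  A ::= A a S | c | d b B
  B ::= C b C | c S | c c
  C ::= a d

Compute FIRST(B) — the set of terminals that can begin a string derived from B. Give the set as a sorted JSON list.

FIRST iteration:
pass 1:
  A via A→c: +{c}
  A via A→d b B: +{d}
  B via B→c S: +{c}
  C via C→a d: +{a}
  S via S→A A: +{c,d}
  S via S→C: +{a}
  FIRST(S)={a,c,d}  FIRST(A)={c,d}  FIRST(B)={c}  FIRST(C)={a}
pass 2:
  B via B→C b C: +{a}
  FIRST(S)={a,c,d}  FIRST(A)={c,d}  FIRST(B)={a,c}  FIRST(C)={a}
pass 3: (no change)
  FIRST(S)={a,c,d}  FIRST(A)={c,d}  FIRST(B)={a,c}  FIRST(C)={a}

FIRST(B) = ["a", "c"]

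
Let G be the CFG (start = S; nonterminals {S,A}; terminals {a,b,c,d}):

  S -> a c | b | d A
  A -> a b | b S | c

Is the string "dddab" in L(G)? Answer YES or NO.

CNF form of G:
  S -> T0 T2 | T3 A | b
  A -> T0 T1 | T1 S | c
  T0 -> a
  T1 -> b
  T2 -> c
  T3 -> d

Fill CYK table bottom-up:
  [0..0]={T3}  "d"  orig:{}
  [1..1]={T3}  "d"  orig:{}
  [2..2]={T3}  "d"  orig:{}
  [3..3]={T0}  "a"  orig:{}
  [4..4]={S,T1}  "b"  orig:{S}
  [0..1]=∅  "dd"
  [1..2]=∅  "dd"
  [2..3]=∅  "da"
  [3..4]={A}  "ab"
  [0..2]=∅  "ddd"
  [1..3]=∅  "dda"
  [2..4]={S}  "dab"
  [0..3]=∅  "ddda"
  [1..4]=∅  "ddab"
  [0..4]=∅  "dddab"

S ∉ T[0,4] ⇒ NO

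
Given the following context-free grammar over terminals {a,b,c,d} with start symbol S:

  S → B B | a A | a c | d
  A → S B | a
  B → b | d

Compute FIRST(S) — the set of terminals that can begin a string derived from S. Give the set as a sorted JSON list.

FIRST iteration:
iter 1:
  A via A→a: +{a}
  B via B→b: +{b}
  B via B→d: +{d}
  S via S→B B: +{b,d}
  S via S→a A: +{a}
  S: {a,b,d}  A: {a}  B: {b,d}
iter 2:
  A via A→S B: +{b,d}
  S: {a,b,d}  A: {a,b,d}  B: {b,d}
iter 3: (no change)
  S: {a,b,d}  A: {a,b,d}  B: {b,d}

FIRST(S) = ["a", "b", "d"]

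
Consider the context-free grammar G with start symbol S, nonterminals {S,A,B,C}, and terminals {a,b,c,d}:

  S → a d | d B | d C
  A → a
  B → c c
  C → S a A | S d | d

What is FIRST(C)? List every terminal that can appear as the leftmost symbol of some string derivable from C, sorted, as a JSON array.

Compute FIRST by fixpoint:
[1]
  A via A→a: +{a}
  B via B→c c: +{c}
  C via C→d: +{d}
  S via S→a d: +{a}
  S via S→d B: +{d}
  FIRST[S]={a,d}  FIRST[A]={a}  FIRST[B]={c}  FIRST[C]={d}
[2]
  C via C→S a A: +{a}
  FIRST[S]={a,d}  FIRST[A]={a}  FIRST[B]={c}  FIRST[C]={a,d}
[3] (stable)
  FIRST[S]={a,d}  FIRST[A]={a}  FIRST[B]={c}  FIRST[C]={a,d}

FIRST(C) = ["a", "d"]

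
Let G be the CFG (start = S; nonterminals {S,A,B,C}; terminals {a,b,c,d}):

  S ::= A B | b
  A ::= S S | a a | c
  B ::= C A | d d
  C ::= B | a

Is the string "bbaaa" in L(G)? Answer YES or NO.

Convert to CNF:
  S -> A B | b
  A -> S S | T0 T0 | c
  B -> C A | T1 T1
  C -> C A | T1 T1 | a
  T0 -> a
  T1 -> d

CYK fill:
  T[0,0] 'b' = {S}
  T[1,1] 'b' = {S}
  T[2,2] 'a' = {C,T0}  orig:{C}
  T[3,3] 'a' = {C,T0}  orig:{C}
  T[4,4] 'a' = {C,T0}  orig:{C}
  T[0,1] 'bb' = {A}
  T[1,2] 'ba' = ∅
  T[2,3] 'aa' = {A}
  T[3,4] 'aa' = {A}
  T[0,2] 'bba' = ∅
  T[1,3] 'baa' = ∅
  T[2,4] 'aaa' = {B,C}
  T[0,3] 'bbaa' = ∅
  T[1,4] 'baaa' = ∅
  T[0,4] 'bbaaa' = {S}

S ∈ T[0,4] ⇒ YES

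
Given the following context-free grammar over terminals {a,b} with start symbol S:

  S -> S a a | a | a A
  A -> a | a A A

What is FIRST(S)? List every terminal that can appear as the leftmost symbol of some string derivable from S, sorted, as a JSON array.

Compute FIRST by fixpoint:
pass 1:
  A via A→a: +{a}
  S via S→a: +{a}
  S: {a}  A: {a}
pass 2: — fixpoint
  S: {a}  A: {a}

FIRST(S) = ["a"]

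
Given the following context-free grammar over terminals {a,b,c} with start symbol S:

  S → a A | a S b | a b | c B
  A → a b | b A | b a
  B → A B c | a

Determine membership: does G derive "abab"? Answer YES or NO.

CNF form of G:
  S -> T0 A | T0 T1 | T0 X4 | T2 B
  A -> T0 T1 | T1 A | T1 T0
  B -> A X3 | a
  T0 -> a
  T1 -> b
  T2 -> c
  X3 -> B T2
  X4 -> S T1

CYK table (by increasing span):
  T[0,0] 'a' = {B,T0}  orig:{B}
  T[1,1] 'b' = {T1}  orig:{}
  T[2,2] 'a' = {B,T0}  orig:{B}
  T[3,3] 'b' = {T1}  orig:{}
  T[0,1] 'ab' = {A,S}
  T[1,2] 'ba' = {A}
  T[2,3] 'ab' = {A,S}
  T[0,2] 'aba' = {S}
  T[1,3] 'bab' = {A}
  T[0,3] 'abab' = {S,X4}  orig:{S}

S ∈ T[0,3] ⇒ YES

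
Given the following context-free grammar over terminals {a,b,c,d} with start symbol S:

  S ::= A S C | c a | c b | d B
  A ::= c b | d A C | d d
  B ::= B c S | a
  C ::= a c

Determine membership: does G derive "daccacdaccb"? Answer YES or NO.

CNF form of G:
  S -> A X6 | T0 T1 | T0 T3 | T2 B
  A -> T0 T1 | T2 T2 | T2 X4
  B -> B X5 | a
  C -> T3 T0
  T0 -> c
  T1 -> b
  T2 -> d
  T3 -> a
  X4 -> A C
  X5 -> T0 S
  X6 -> S C

Fill CYK table bottom-up:
  cell(0,0) d: {T2}  orig:{}
  cell(1,1) a: {B,T3}  orig:{B}
  cell(2,2) c: {T0}  orig:{}
  cell(3,3) c: {T0}  orig:{}
  cell(4,4) a: {B,T3}  orig:{B}
  cell(5,5) c: {T0}  orig:{}
  cell(6,6) d: {T2}  orig:{}
  cell(7,7) a: {B,T3}  orig:{B}
  cell(8,8) c: {T0}  orig:{}
  cell(9,9) c: {T0}  orig:{}
  cell(10,10) b: {T1}  orig:{}
  cell(0,1) da: {S}
  cell(1,2) ac: {C}
  cell(2,3) cc: ∅
  cell(3,4) ca: {S}
  cell(4,5) ac: {C}
  cell(5,6) cd: ∅
  cell(6,7) da: {S}
  cell(7,8) ac: {C}
  cell(8,9) cc: ∅
  cell(9,10) cb: {A,S}
  cell(0,2) dac: ∅
  cell(1,3) acc: ∅
  cell(2,4) cca: {X5}  orig:{}
  cell(3,5) cac: ∅
  cell(4,6) acd: ∅
  cell(5,7) cda: {X5}  orig:{}
  cell(6,8) dac: ∅
  cell(7,9) acc: ∅
  cell(8,10) ccb: {X5}  orig:{}
  cell(0,3) dacc: ∅
  cell(1,4) acca: {B}
  cell(2,5) ccac: ∅
  cell(3,6) cacd: ∅
  cell(4,7) acda: {B}
  cell(5,8) cdac: ∅
  cell(6,9) dacc: ∅
  cell(7,10) accb: {B}
  cell(0,4) dacca: {S}
  cell(1,5) accac: ∅
  cell(2,6) ccacd: ∅
  cell(3,7) cacda: ∅
  cell(4,8) acdac: ∅
  cell(5,9) cdacc: ∅
  cell(6,10) daccb: {S}
  cell(0,5) daccac: ∅
  cell(1,6) accacd: ∅
  cell(2,7) ccacda: ∅
  cell(3,8) cacdac: ∅
  cell(4,9) acdacc: ∅
  cell(5,10) cdaccb: {X5}  orig:{}
  cell(0,6) daccacd: ∅
  cell(1,7) accacda: {B}
  cell(2,8) ccacdac: ∅
  cell(3,9) cacdacc: ∅
  cell(4,10) acdaccb: {B}
  cell(0,7) daccacda: {S}
  cell(1,8) accacdac: ∅
  cell(2,9) ccacdacc: ∅
  cell(3,10) cacdaccb: ∅
  cell(0,8) daccacdac: ∅
  cell(1,9) accacdacc: ∅
  cell(2,10) ccacdaccb: ∅
  cell(0,9) daccacdacc: ∅
  cell(1,10) accacdaccb: {B}
  cell(0,10) daccacdaccb: {S}

S ∈ T[0,10] ⇒ YES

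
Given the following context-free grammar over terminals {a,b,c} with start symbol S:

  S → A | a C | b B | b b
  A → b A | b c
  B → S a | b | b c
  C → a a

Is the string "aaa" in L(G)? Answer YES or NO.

CNF form of G:
  S -> T0 A | T0 B | T0 T0 | T0 T1 | T2 C
  A -> T0 A | T0 T1
  B -> S T2 | T0 T1 | b
  C -> T2 T2
  T0 -> b
  T1 -> c
  T2 -> a

CYK fill:
  cell(0,0) a: {T2}  orig:{}
  cell(1,1) a: {T2}  orig:{}
  cell(2,2) a: {T2}  orig:{}
  cell(0,1) aa: {C}
  cell(1,2) aa: {C}
  cell(0,2) aaa: {S}

S ∈ T[0,2] ⇒ YES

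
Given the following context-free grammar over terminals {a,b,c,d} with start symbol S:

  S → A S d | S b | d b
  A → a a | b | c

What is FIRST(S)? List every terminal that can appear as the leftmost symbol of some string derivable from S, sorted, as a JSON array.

Compute FIRST by fixpoint:
pass 1:
  A via A→a a: +{a}
  A via A→b: +{b}
  A via A→c: +{c}
  S via S→A S d: +{a,b,c}
  S via S→d b: +{d}
  FIRST(S)={a,b,c,d}  FIRST(A)={a,b,c}
pass 2: (stable)
  FIRST(S)={a,b,c,d}  FIRST(A)={a,b,c}

FIRST(S) = ["a", "b", "c", "d"]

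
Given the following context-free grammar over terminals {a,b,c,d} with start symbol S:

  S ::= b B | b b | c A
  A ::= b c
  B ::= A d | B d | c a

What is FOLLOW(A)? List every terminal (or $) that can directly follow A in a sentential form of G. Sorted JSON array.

FIRST sets, iterate to fixpoint:
round 1:
  A via A→b c: +{b}
  B via B→A d: +{b}
  B via B→c a: +{c}
  S via S→b B: +{b}
  S via S→c A: +{c}
  FIRST(S)={b,c}  FIRST(A)={b}  FIRST(B)={b,c}
round 2: (no change)
  FIRST(S)={b,c}  FIRST(A)={b}  FIRST(B)={b,c}

FOLLOW iteration:
initialize: $ ∈ FOLLOW(S)
round 1:
  B→A d: FOLLOW(A) ⊇ FIRST(d) = {d}; new: +{d}
  B→B d: FOLLOW(B) ⊇ FIRST(d) = {d}; new: +{d}
  S→b B: FOLLOW(B) ⊇ FOLLOW(S) ⊇ {$}; new: +{$}
  S→c A: FOLLOW(A) ⊇ FOLLOW(S) ⊇ {$}; new: +{$}
  FOLLOW[S]={$}  FOLLOW[A]={$,d}  FOLLOW[B]={$,d}
round 2: (no change)
  FOLLOW[S]={$}  FOLLOW[A]={$,d}  FOLLOW[B]={$,d}

FOLLOW(A) = ["$", "d"]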